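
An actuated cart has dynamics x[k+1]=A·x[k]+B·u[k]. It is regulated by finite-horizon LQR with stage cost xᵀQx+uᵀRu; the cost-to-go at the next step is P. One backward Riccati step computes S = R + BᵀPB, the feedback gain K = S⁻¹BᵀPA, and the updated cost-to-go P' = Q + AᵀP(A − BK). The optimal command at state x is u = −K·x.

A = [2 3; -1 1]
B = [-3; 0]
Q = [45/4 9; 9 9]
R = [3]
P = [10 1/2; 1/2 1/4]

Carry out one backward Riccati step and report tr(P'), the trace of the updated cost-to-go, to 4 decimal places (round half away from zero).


24.9274

BᵀP = [-30.0000 -1.5000]
S = R + BᵀPB = [3] + [90.0000] = [93.0000]
BᵀPA = [-58.5000 -91.5000]
K = S⁻¹·BᵀPA = [-0.6290 -0.9839]
A−BK = [0.1129 0.0484; -1.0000 1.0000]
AᵀP(A−BK) = [1.4516 1.6935; 1.6935 3.2258]
P' = Q + AᵀP(A−BK) = [12.7016 10.6935; 10.6935 12.2258]
tr(P') = 24.9274


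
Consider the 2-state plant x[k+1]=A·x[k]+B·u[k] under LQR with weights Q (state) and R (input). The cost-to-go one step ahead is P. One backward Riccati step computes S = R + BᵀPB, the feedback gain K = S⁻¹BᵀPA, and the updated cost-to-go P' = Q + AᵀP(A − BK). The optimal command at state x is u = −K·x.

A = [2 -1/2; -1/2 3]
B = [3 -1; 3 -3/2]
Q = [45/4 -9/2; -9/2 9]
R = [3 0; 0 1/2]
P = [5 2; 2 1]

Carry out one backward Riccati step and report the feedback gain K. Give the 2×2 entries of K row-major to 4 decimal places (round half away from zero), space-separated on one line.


BᵀP = [21.0000 9.0000; -8.0000 -3.5000]
S = R + BᵀPB = [3 0; 0 1/2] + [90.0000 -34.5000; -34.5000 13.2500] = [93.0000 -34.5000; -34.5000 13.7500]
BᵀPA = [37.5000 16.5000; -14.2500 -6.5000]
K = S⁻¹·BᵀPA = [0.2712 0.0297; -0.3559 -0.3983]
A−BK = [0.8305 -0.9873; -1.8475 2.3136]
AᵀP(A−BK) = [1.0085 -0.7881; -0.7881 1.1716]
P' = Q + AᵀP(A−BK) = [12.2585 -5.2881; -5.2881 10.1716]
tr(P') = 22.4301

0.2712 0.0297 -0.3559 -0.3983


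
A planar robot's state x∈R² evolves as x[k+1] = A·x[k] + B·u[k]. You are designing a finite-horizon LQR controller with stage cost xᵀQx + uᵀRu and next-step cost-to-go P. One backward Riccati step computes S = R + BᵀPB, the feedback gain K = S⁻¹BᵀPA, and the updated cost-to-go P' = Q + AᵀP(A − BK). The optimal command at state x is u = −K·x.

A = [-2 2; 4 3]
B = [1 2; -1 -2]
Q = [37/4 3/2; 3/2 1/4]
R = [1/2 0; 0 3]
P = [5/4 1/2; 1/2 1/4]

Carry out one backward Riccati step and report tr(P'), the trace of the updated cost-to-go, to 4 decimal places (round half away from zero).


17.1094

BᵀP = [0.7500 0.2500; 1.5000 0.5000]
S = R + BᵀPB = [1/2 0; 0 3] + [0.5000 1.0000; 1.0000 2.0000] = [1.0000 1.0000; 1.0000 5.0000]
BᵀPA = [-0.5000 2.2500; -1.0000 4.5000]
K = S⁻¹·BᵀPA = [-0.3750 1.6875; -0.1250 0.5625]
A−BK = [-1.3750 -0.8125; 3.3750 5.8125]
AᵀP(A−BK) = [0.6875 0.4063; 0.4063 6.9219]
P' = Q + AᵀP(A−BK) = [9.9375 1.9063; 1.9063 7.1719]
tr(P') = 17.1094


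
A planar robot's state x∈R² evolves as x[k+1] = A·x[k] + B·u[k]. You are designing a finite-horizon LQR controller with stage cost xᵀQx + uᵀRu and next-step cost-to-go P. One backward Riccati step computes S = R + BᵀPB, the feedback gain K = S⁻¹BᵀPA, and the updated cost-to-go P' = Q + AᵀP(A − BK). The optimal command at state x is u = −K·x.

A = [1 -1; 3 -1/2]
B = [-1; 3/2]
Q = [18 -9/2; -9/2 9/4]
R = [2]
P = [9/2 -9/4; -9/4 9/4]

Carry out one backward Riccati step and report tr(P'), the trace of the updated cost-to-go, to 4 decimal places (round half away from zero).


BᵀP = [-7.8750 5.6250]
S = R + BᵀPB = [2] + [16.3125] = [18.3125]
BᵀPA = [9.0000 5.0625]
K = S⁻¹·BᵀPA = [0.4915 0.2765]
A−BK = [1.4915 -0.7235; 2.2628 -0.9147]
AᵀP(A−BK) = [6.8268 -2.4881; -2.4881 1.4130]
P' = Q + AᵀP(A−BK) = [24.8268 -6.9881; -6.9881 3.6630]
tr(P') = 28.4898

28.4898


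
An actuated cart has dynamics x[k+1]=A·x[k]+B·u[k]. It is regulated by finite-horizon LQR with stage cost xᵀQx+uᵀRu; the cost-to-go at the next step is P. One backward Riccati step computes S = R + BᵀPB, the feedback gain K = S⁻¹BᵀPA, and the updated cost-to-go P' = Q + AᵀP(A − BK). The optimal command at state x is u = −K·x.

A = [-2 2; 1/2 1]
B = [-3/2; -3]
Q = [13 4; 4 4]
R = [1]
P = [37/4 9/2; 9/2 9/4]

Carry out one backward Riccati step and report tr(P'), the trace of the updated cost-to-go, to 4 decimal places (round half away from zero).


18.4877

BᵀP = [-27.3750 -13.5000]
S = R + BᵀPB = [1] + [81.5625] = [82.5625]
BᵀPA = [48.0000 -68.2500]
K = S⁻¹·BᵀPA = [0.5814 -0.8266]
A−BK = [-1.1279 0.7600; 2.2441 -1.4799]
AᵀP(A−BK) = [0.6564 -0.6960; -0.6960 0.8314]
P' = Q + AᵀP(A−BK) = [13.6564 3.3040; 3.3040 4.8314]
tr(P') = 18.4877


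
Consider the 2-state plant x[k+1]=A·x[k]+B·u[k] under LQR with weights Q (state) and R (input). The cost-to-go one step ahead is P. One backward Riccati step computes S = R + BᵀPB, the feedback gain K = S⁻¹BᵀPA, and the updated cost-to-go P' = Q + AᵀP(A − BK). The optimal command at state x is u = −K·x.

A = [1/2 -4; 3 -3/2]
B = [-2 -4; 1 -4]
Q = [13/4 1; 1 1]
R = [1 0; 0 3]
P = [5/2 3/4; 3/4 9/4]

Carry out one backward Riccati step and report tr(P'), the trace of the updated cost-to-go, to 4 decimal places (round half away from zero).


7.3089

BᵀP = [-4.2500 0.7500; -13.0000 -12.0000]
S = R + BᵀPB = [1 0; 0 3] + [9.2500 14.0000; 14.0000 100.0000] = [10.2500 14.0000; 14.0000 103.0000]
BᵀPA = [0.1250 15.8750; -42.5000 70.0000]
K = S⁻¹·BᵀPA = [0.7070 0.7620; -0.5087 0.5760]
A−BK = [-0.1208 -0.1719; 0.2581 0.0422]
AᵀP(A−BK) = [1.4159 -0.3011; -0.3011 1.6431]
P' = Q + AᵀP(A−BK) = [4.6659 0.6989; 0.6989 2.6431]
tr(P') = 7.3089


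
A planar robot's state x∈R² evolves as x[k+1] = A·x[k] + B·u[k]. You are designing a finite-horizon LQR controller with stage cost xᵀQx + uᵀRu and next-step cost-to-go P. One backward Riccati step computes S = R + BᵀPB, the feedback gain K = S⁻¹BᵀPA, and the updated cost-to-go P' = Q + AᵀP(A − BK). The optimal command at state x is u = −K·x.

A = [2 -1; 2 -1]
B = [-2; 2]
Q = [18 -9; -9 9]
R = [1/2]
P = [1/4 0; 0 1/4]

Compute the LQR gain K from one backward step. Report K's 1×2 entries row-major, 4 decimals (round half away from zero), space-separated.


BᵀP = [-0.5000 0.5000]
S = R + BᵀPB = [1/2] + [2.0000] = [2.5000]
BᵀPA = [0.0000 0.0000]
K = S⁻¹·BᵀPA = [0.0000 0.0000]
A−BK = [2.0000 -1.0000; 2.0000 -1.0000]
AᵀP(A−BK) = [2.0000 -1.0000; -1.0000 0.5000]
P' = Q + AᵀP(A−BK) = [20.0000 -10.0000; -10.0000 9.5000]
tr(P') = 29.5000

0.0000 0.0000


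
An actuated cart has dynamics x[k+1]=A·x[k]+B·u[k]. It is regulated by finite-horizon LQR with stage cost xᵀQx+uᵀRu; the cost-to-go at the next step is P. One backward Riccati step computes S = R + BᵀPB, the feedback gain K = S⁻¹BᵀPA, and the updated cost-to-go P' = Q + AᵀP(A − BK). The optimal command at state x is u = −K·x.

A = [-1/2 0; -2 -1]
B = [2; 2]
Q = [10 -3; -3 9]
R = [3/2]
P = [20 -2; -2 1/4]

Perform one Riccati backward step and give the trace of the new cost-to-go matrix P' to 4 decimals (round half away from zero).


BᵀP = [36.0000 -3.5000]
S = R + BᵀPB = [3/2] + [65.0000] = [66.5000]
BᵀPA = [-11.0000 3.5000]
K = S⁻¹·BᵀPA = [-0.1654 0.0526]
A−BK = [-0.1692 -0.1053; -1.6692 -1.1053]
AᵀP(A−BK) = [0.1805 0.0789; 0.0789 0.0658]
P' = Q + AᵀP(A−BK) = [10.1805 -2.9211; -2.9211 9.0658]
tr(P') = 19.2462

19.2462


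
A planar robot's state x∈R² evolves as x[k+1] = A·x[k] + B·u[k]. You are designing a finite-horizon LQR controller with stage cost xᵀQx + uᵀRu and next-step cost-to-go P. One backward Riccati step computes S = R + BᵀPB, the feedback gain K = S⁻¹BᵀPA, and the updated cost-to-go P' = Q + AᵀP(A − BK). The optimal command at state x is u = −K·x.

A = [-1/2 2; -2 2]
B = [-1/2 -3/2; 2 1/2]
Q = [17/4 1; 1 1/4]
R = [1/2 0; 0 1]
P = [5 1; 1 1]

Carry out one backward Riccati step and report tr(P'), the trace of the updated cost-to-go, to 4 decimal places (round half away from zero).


9.3397

BᵀP = [-0.5000 1.5000; -7.0000 -1.0000]
S = R + BᵀPB = [1/2 0; 0 1] + [3.2500 1.5000; 1.5000 10.0000] = [3.7500 1.5000; 1.5000 11.0000]
BᵀPA = [-2.7500 2.0000; 5.5000 -16.0000]
K = S⁻¹·BᵀPA = [-0.9872 1.1795; 0.6346 -1.6154]
A−BK = [-0.0417 0.1667; -0.3429 0.4487]
AᵀP(A−BK) = [1.0449 -1.8718; -1.8718 3.7949]
P' = Q + AᵀP(A−BK) = [5.2949 -0.8718; -0.8718 4.0449]
tr(P') = 9.3397


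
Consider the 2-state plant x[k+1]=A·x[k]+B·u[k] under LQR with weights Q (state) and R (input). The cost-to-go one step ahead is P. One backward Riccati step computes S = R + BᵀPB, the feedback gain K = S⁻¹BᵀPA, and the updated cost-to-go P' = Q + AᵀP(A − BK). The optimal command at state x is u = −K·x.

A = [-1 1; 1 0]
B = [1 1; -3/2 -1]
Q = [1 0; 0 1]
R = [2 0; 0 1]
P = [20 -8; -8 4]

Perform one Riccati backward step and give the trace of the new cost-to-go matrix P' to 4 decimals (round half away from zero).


3.3813

BᵀP = [32.0000 -14.0000; 28.0000 -12.0000]
S = R + BᵀPB = [2 0; 0 1] + [53.0000 46.0000; 46.0000 40.0000] = [55.0000 46.0000; 46.0000 41.0000]
BᵀPA = [-46.0000 32.0000; -40.0000 28.0000]
K = S⁻¹·BᵀPA = [-0.3309 0.1727; -0.6043 0.4892]
A−BK = [-0.0647 0.3381; -0.1007 0.7482]
AᵀP(A−BK) = [0.6043 -0.4892; -0.4892 0.7770]
P' = Q + AᵀP(A−BK) = [1.6043 -0.4892; -0.4892 1.7770]
tr(P') = 3.3813


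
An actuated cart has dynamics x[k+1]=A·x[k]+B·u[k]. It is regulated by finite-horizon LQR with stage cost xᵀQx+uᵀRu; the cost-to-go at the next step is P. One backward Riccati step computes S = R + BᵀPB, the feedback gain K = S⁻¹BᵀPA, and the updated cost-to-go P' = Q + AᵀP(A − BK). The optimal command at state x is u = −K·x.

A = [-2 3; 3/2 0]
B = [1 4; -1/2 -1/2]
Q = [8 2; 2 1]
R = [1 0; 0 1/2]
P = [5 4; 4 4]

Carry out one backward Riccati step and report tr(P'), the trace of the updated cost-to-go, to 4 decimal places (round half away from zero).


BᵀP = [3.0000 2.0000; 18.0000 14.0000]
S = R + BᵀPB = [1 0; 0 1/2] + [2.0000 11.0000; 11.0000 65.0000] = [3.0000 11.0000; 11.0000 65.5000]
BᵀPA = [-3.0000 9.0000; -15.0000 54.0000]
K = S⁻¹·BᵀPA = [-0.4172 -0.0596; -0.1589 0.8344]
A−BK = [-0.9470 -0.2781; 1.2119 0.3874]
AᵀP(A−BK) = [1.3642 0.3377; 0.3377 0.4768]
P' = Q + AᵀP(A−BK) = [9.3642 2.3377; 2.3377 1.4768]
tr(P') = 10.8411

10.8411


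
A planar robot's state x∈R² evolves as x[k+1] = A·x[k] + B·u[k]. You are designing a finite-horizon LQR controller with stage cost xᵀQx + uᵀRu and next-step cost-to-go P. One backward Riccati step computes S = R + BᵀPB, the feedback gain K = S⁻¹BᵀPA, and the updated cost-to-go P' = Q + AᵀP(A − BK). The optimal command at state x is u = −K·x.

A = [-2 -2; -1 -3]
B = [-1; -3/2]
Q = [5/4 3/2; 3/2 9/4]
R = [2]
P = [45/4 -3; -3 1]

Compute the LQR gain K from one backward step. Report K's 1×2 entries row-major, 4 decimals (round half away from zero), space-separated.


1.8462 1.3846

BᵀP = [-6.7500 1.5000]
S = R + BᵀPB = [2] + [4.5000] = [6.5000]
BᵀPA = [12.0000 9.0000]
K = S⁻¹·BᵀPA = [1.8462 1.3846]
A−BK = [-0.1538 -0.6154; 1.7692 -0.9231]
AᵀP(A−BK) = [11.8462 7.3846; 7.3846 5.5385]
P' = Q + AᵀP(A−BK) = [13.0962 8.8846; 8.8846 7.7885]
tr(P') = 20.8846


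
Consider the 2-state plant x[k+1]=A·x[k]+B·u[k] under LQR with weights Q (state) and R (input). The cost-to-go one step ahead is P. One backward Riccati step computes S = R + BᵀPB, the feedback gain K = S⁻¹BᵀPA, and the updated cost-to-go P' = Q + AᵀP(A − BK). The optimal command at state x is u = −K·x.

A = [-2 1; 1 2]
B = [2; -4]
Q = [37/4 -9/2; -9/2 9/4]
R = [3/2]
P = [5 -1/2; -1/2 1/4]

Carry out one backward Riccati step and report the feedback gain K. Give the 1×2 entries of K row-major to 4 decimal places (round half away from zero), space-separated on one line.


BᵀP = [12.0000 -2.0000]
S = R + BᵀPB = [3/2] + [32.0000] = [33.5000]
BᵀPA = [-26.0000 8.0000]
K = S⁻¹·BᵀPA = [-0.7761 0.2388]
A−BK = [-0.4478 0.5224; -2.1045 2.9552]
AᵀP(A−BK) = [2.0709 -1.7910; -1.7910 2.0896]
P' = Q + AᵀP(A−BK) = [11.3209 -6.2910; -6.2910 4.3396]
tr(P') = 15.6604

-0.7761 0.2388


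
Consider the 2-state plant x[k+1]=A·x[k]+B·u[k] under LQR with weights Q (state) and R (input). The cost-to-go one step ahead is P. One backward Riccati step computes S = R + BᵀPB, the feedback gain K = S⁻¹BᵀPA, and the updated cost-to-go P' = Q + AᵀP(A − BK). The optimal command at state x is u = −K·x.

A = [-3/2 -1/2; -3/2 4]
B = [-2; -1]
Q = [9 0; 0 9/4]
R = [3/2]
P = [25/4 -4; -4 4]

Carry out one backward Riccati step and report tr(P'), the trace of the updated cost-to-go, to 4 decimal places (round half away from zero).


BᵀP = [-8.5000 4.0000]
S = R + BᵀPB = [3/2] + [13.0000] = [14.5000]
BᵀPA = [6.7500 20.2500]
K = S⁻¹·BᵀPA = [0.4655 1.3966]
A−BK = [-0.5690 2.2931; -1.0345 5.3966]
AᵀP(A−BK) = [1.9203 -7.7392; -7.7392 53.2823]
P' = Q + AᵀP(A−BK) = [10.9203 -7.7392; -7.7392 55.5323]
tr(P') = 66.4526

66.4526


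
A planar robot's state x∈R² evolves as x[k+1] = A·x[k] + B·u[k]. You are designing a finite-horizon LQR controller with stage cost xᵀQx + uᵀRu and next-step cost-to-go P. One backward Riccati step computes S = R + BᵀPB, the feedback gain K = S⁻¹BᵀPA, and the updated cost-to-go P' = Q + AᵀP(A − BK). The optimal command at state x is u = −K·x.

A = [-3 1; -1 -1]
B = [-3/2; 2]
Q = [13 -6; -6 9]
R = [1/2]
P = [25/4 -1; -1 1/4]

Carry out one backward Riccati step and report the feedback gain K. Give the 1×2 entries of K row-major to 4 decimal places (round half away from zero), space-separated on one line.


1.4899 -0.6203

BᵀP = [-11.3750 2.0000]
S = R + BᵀPB = [1/2] + [21.0625] = [21.5625]
BᵀPA = [32.1250 -13.3750]
K = S⁻¹·BᵀPA = [1.4899 -0.6203]
A−BK = [-0.7652 0.0696; -3.9797 0.2406]
AᵀP(A−BK) = [2.6384 -0.5732; -0.5732 0.2036]
P' = Q + AᵀP(A−BK) = [15.6384 -6.5732; -6.5732 9.2036]
tr(P') = 24.8420


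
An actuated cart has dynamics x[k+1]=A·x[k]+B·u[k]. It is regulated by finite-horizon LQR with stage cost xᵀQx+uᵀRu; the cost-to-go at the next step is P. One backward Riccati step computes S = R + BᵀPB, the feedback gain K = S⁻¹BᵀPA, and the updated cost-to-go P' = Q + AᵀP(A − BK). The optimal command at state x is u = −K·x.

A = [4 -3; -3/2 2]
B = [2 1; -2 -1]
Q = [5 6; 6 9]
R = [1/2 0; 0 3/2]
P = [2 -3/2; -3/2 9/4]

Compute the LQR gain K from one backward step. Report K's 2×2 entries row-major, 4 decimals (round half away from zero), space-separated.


1.2298 -1.1279 0.2050 -0.1880

BᵀP = [7.0000 -7.5000; 3.5000 -3.7500]
S = R + BᵀPB = [1/2 0; 0 3/2] + [29.0000 14.5000; 14.5000 7.2500] = [29.5000 14.5000; 14.5000 8.7500]
BᵀPA = [39.2500 -36.0000; 19.6250 -18.0000]
K = S⁻¹·BᵀPA = [1.2298 -1.1279; 0.2050 -0.1880]
A−BK = [1.3355 -0.5561; 1.1645 -0.4439]
AᵀP(A−BK) = [2.7719 -1.5392; -1.5392 1.0104]
P' = Q + AᵀP(A−BK) = [7.7719 4.4608; 4.4608 10.0104]
tr(P') = 17.7823


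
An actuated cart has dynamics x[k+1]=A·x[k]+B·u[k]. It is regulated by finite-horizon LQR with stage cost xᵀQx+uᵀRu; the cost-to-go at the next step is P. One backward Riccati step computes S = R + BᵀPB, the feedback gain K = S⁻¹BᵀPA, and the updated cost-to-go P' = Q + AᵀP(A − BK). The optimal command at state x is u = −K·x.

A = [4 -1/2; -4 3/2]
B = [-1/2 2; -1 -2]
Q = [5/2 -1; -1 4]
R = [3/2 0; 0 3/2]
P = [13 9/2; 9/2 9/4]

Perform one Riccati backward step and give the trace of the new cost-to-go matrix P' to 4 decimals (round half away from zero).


BᵀP = [-11.0000 -4.5000; 17.0000 4.5000]
S = R + BᵀPB = [3/2 0; 0 3/2] + [10.0000 -13.0000; -13.0000 25.0000] = [11.5000 -13.0000; -13.0000 26.5000]
BᵀPA = [-26.0000 -1.2500; 50.0000 -1.7500]
K = S⁻¹·BᵀPA = [-0.2873 -0.4116; 1.7459 -0.2680]
A−BK = [0.3646 -0.1699; -0.7956 0.5525]
AᵀP(A−BK) = [5.2376 -0.8039; -0.8039 0.5791]
P' = Q + AᵀP(A−BK) = [7.7376 -1.8039; -1.8039 4.5791]
tr(P') = 12.3166

12.3166


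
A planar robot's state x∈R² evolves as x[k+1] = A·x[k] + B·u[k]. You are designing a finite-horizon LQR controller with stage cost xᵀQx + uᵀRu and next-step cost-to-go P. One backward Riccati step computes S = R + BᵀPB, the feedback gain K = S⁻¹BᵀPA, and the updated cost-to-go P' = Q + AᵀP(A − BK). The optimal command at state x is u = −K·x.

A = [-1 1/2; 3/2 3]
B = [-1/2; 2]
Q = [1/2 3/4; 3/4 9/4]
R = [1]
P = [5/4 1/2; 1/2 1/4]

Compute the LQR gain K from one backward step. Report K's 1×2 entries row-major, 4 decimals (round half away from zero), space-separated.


BᵀP = [0.3750 0.2500]
S = R + BᵀPB = [1] + [0.3125] = [1.3125]
BᵀPA = [0.0000 0.9375]
K = S⁻¹·BᵀPA = [0.0000 0.7143]
A−BK = [-1.0000 0.8571; 1.5000 1.5714]
AᵀP(A−BK) = [0.3125 -0.6250; -0.6250 3.3929]
P' = Q + AᵀP(A−BK) = [0.8125 0.1250; 0.1250 5.6429]
tr(P') = 6.4554

0.0000 0.7143


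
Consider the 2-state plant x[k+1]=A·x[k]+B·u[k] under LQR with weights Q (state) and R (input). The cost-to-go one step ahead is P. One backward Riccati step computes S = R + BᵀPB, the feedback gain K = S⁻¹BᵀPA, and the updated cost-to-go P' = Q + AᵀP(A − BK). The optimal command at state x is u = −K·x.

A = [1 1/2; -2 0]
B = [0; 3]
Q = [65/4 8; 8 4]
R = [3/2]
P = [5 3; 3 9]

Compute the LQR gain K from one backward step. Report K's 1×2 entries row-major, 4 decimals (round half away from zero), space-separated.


-0.5455 0.0545

BᵀP = [9.0000 27.0000]
S = R + BᵀPB = [3/2] + [81.0000] = [82.5000]
BᵀPA = [-45.0000 4.5000]
K = S⁻¹·BᵀPA = [-0.5455 0.0545]
A−BK = [1.0000 0.5000; -0.3636 -0.1636]
AᵀP(A−BK) = [4.4545 1.9545; 1.9545 1.0045]
P' = Q + AᵀP(A−BK) = [20.7045 9.9545; 9.9545 5.0045]
tr(P') = 25.7091


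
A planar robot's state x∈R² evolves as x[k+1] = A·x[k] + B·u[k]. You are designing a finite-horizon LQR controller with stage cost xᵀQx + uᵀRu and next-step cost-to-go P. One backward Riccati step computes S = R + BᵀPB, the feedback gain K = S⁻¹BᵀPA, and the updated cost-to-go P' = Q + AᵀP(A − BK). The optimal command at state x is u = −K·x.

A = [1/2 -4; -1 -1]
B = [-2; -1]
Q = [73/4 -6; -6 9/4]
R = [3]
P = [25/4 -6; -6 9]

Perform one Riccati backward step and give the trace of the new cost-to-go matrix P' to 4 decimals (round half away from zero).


BᵀP = [-6.5000 3.0000]
S = R + BᵀPB = [3] + [10.0000] = [13.0000]
BᵀPA = [-6.2500 23.0000]
K = S⁻¹·BᵀPA = [-0.4808 1.7692]
A−BK = [-0.4615 -0.4615; -1.4808 0.7692]
AᵀP(A−BK) = [13.5577 -13.4423; -13.4423 20.3077]
P' = Q + AᵀP(A−BK) = [31.8077 -19.4423; -19.4423 22.5577]
tr(P') = 54.3654

54.3654


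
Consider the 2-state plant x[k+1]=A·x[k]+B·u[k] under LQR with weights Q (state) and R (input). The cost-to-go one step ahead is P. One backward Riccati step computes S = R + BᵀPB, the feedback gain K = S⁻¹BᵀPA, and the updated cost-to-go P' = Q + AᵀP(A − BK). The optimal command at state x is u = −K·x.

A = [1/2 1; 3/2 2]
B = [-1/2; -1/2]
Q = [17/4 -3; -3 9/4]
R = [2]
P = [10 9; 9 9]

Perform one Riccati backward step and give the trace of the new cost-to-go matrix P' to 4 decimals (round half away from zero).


BᵀP = [-9.5000 -9.0000]
S = R + BᵀPB = [2] + [9.2500] = [11.2500]
BᵀPA = [-18.2500 -27.5000]
K = S⁻¹·BᵀPA = [-1.6222 -2.4444]
A−BK = [-0.3111 -0.2222; 0.6889 0.7778]
AᵀP(A−BK) = [6.6444 9.8889; 9.8889 14.7778]
P' = Q + AᵀP(A−BK) = [10.8944 6.8889; 6.8889 17.0278]
tr(P') = 27.9222

27.9222


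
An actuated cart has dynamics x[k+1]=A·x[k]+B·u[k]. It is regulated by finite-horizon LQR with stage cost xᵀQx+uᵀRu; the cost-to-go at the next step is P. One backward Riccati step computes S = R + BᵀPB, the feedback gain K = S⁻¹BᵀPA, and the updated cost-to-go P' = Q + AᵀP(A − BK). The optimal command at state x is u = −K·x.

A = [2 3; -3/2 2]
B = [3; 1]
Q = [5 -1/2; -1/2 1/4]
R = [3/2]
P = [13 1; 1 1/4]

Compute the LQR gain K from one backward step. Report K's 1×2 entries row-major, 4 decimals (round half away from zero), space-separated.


0.6022 1.0140

BᵀP = [40.0000 3.2500]
S = R + BᵀPB = [3/2] + [123.2500] = [124.7500]
BᵀPA = [75.1250 126.5000]
K = S⁻¹·BᵀPA = [0.6022 1.0140]
A−BK = [0.1934 -0.0421; -2.1022 0.9860]
AᵀP(A−BK) = [1.3219 0.5711; 0.5711 1.7255]
P' = Q + AᵀP(A−BK) = [6.3219 0.0711; 0.0711 1.9755]
tr(P') = 8.2973


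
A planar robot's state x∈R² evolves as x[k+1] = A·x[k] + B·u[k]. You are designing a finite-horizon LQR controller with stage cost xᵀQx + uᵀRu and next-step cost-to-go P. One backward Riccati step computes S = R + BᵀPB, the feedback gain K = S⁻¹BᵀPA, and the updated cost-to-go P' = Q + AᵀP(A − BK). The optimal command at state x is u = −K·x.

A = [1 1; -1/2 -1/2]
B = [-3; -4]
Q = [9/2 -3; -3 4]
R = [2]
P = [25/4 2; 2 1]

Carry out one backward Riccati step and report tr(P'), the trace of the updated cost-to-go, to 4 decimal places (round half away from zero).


9.7607

BᵀP = [-26.7500 -10.0000]
S = R + BᵀPB = [2] + [120.2500] = [122.2500]
BᵀPA = [-21.7500 -21.7500]
K = S⁻¹·BᵀPA = [-0.1779 -0.1779]
A−BK = [0.4663 0.4663; -1.2117 -1.2117]
AᵀP(A−BK) = [0.6304 0.6304; 0.6304 0.6304]
P' = Q + AᵀP(A−BK) = [5.1304 -2.3696; -2.3696 4.6304]
tr(P') = 9.7607


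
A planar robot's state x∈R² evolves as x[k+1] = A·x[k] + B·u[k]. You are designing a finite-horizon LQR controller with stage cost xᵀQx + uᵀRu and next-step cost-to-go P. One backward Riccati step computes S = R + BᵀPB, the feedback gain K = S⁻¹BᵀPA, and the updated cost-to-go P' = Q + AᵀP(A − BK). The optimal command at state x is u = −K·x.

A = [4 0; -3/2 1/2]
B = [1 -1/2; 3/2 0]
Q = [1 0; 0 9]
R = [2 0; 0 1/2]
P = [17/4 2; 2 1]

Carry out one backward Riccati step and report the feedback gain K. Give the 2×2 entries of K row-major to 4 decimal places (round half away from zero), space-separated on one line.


BᵀP = [7.2500 3.5000; -2.1250 -1.0000]
S = R + BᵀPB = [2 0; 0 1/2] + [12.5000 -3.6250; -3.6250 1.0625] = [14.5000 -3.6250; -3.6250 1.5625]
BᵀPA = [23.7500 1.7500; -7.0000 -0.5000]
K = S⁻¹·BᵀPA = [1.2332 0.0969; -1.6190 -0.0952]
A−BK = [1.9573 -0.1445; -3.3498 0.3547]
AᵀP(A−BK) = [5.6289 0.2824; 0.2824 0.0328]
P' = Q + AᵀP(A−BK) = [6.6289 0.2824; 0.2824 9.0328]
tr(P') = 15.6617

1.2332 0.0969 -1.6190 -0.0952


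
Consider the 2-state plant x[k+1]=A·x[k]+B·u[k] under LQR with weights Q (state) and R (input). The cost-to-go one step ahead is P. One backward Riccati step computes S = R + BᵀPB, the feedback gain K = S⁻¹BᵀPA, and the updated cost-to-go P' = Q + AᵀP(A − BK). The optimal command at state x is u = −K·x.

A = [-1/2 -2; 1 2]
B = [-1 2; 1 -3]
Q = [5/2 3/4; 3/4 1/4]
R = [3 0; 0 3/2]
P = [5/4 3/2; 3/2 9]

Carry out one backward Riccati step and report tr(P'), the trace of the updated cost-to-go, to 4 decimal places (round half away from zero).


3.9926

BᵀP = [0.2500 7.5000; -2.0000 -24.0000]
S = R + BᵀPB = [3 0; 0 3/2] + [7.2500 -22.0000; -22.0000 68.0000] = [10.2500 -22.0000; -22.0000 69.5000]
BᵀPA = [7.3750 14.5000; -23.0000 -44.0000]
K = S⁻¹·BᵀPA = [0.0287 0.1741; -0.3218 -0.5780]
A−BK = [0.1724 -0.6700; 0.0057 0.0920]
AᵀP(A−BK) = [0.1983 0.1724; 0.1724 1.0443]
P' = Q + AᵀP(A−BK) = [2.6983 0.9224; 0.9224 1.2943]
tr(P') = 3.9926


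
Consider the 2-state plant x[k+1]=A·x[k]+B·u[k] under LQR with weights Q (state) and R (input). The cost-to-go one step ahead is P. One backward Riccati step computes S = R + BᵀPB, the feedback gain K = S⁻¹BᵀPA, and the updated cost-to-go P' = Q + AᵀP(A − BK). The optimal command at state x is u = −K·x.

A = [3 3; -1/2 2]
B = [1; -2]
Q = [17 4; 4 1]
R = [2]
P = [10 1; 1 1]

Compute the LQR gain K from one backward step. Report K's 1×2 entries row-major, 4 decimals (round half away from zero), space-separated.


BᵀP = [8.0000 -1.0000]
S = R + BᵀPB = [2] + [10.0000] = [12.0000]
BᵀPA = [24.5000 22.0000]
K = S⁻¹·BᵀPA = [2.0417 1.8333]
A−BK = [0.9583 1.1667; 3.5833 5.6667]
AᵀP(A−BK) = [37.2292 48.5833; 48.5833 65.6667]
P' = Q + AᵀP(A−BK) = [54.2292 52.5833; 52.5833 66.6667]
tr(P') = 120.8958

2.0417 1.8333


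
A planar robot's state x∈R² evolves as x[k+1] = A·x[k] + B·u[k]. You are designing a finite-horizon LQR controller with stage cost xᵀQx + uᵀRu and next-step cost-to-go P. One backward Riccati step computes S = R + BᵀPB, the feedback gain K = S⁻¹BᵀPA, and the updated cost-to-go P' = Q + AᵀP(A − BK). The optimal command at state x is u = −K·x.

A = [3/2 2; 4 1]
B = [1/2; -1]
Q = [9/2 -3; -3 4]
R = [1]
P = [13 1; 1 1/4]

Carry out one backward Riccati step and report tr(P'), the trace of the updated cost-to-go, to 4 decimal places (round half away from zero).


49.3929

BᵀP = [5.5000 0.2500]
S = R + BᵀPB = [1] + [2.5000] = [3.5000]
BᵀPA = [9.2500 11.2500]
K = S⁻¹·BᵀPA = [2.6429 3.2143]
A−BK = [0.1786 0.3929; 6.6429 4.2143]
AᵀP(A−BK) = [20.8036 19.7679; 19.7679 20.0893]
P' = Q + AᵀP(A−BK) = [25.3036 16.7679; 16.7679 24.0893]
tr(P') = 49.3929


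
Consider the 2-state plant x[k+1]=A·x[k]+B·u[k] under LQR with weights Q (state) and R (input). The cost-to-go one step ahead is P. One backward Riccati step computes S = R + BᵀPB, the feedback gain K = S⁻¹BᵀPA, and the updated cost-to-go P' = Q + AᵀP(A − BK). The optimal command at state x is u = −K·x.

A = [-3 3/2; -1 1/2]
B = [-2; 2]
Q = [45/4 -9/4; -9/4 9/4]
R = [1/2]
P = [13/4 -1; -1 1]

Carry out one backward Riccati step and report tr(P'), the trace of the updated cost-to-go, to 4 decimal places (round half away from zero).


21.1532

BᵀP = [-8.5000 4.0000]
S = R + BᵀPB = [1/2] + [25.0000] = [25.5000]
BᵀPA = [21.5000 -10.7500]
K = S⁻¹·BᵀPA = [0.8431 -0.4216]
A−BK = [-1.3137 0.6569; -2.6863 1.3431]
AᵀP(A−BK) = [6.1225 -3.0613; -3.0613 1.5306]
P' = Q + AᵀP(A−BK) = [17.3725 -5.3113; -5.3113 3.7806]
tr(P') = 21.1532


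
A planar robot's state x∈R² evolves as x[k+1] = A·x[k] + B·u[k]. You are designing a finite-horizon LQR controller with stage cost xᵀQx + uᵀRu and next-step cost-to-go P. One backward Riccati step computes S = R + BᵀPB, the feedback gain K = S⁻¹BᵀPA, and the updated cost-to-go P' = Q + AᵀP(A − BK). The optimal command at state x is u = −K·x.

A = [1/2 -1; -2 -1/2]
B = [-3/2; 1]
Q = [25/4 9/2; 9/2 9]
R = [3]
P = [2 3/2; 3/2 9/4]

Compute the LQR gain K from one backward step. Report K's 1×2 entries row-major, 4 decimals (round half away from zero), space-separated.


BᵀP = [-1.5000 0.0000]
S = R + BᵀPB = [3] + [2.2500] = [5.2500]
BᵀPA = [-0.7500 1.5000]
K = S⁻¹·BᵀPA = [-0.1429 0.2857]
A−BK = [0.2857 -0.5714; -1.8571 -0.7857]
AᵀP(A−BK) = [6.3929 4.0893; 4.0893 3.6339]
P' = Q + AᵀP(A−BK) = [12.6429 8.5893; 8.5893 12.6339]
tr(P') = 25.2768

-0.1429 0.2857


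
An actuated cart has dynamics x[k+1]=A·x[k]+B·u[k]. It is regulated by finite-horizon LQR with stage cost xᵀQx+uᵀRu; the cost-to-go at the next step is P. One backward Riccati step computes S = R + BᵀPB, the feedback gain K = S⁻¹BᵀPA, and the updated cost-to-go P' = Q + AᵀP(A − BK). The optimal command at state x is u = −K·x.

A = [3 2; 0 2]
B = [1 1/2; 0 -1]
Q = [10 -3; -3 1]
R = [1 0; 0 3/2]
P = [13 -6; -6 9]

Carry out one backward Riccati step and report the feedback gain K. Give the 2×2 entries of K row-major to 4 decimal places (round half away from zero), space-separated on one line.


2.5073 2.1954 0.3119 -1.3389

BᵀP = [13.0000 -6.0000; 12.5000 -12.0000]
S = R + BᵀPB = [1 0; 0 3/2] + [13.0000 12.5000; 12.5000 18.2500] = [14.0000 12.5000; 12.5000 19.7500]
BᵀPA = [39.0000 14.0000; 37.5000 1.0000]
K = S⁻¹·BᵀPA = [2.5073 2.1954; 0.3119 -1.3389]
A−BK = [0.3368 0.4740; 0.3119 0.6611]
AᵀP(A−BK) = [7.5218 6.5863; 6.5863 10.6029]
P' = Q + AᵀP(A−BK) = [17.5218 3.5863; 3.5863 11.6029]
tr(P') = 29.1247


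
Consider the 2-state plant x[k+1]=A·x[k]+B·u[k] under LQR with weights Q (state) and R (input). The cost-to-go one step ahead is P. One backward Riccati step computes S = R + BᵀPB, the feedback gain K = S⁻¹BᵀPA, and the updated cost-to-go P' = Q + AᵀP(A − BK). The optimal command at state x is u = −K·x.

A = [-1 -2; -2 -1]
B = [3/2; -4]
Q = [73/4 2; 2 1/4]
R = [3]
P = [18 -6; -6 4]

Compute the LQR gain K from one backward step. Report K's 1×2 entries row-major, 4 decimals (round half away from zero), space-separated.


-0.0056 -0.4290

BᵀP = [51.0000 -25.0000]
S = R + BᵀPB = [3] + [176.5000] = [179.5000]
BᵀPA = [-1.0000 -77.0000]
K = S⁻¹·BᵀPA = [-0.0056 -0.4290]
A−BK = [-0.9916 -1.3565; -2.0223 -2.7159]
AᵀP(A−BK) = [9.9944 13.5710; 13.5710 18.9694]
P' = Q + AᵀP(A−BK) = [28.2444 15.5710; 15.5710 19.2194]
tr(P') = 47.4638


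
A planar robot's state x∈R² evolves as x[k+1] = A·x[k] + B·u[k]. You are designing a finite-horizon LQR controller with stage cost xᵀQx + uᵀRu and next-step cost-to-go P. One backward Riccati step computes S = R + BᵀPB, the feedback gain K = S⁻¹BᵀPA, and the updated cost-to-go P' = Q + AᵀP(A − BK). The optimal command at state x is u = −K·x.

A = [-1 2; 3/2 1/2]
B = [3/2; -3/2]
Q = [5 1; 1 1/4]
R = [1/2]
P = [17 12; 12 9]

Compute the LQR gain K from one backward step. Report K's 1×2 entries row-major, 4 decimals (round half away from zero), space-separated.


BᵀP = [7.5000 4.5000]
S = R + BᵀPB = [1/2] + [4.5000] = [5.0000]
BᵀPA = [-0.7500 17.2500]
K = S⁻¹·BᵀPA = [-0.1500 3.4500]
A−BK = [-0.7750 -3.1750; 1.2750 5.6750]
AᵀP(A−BK) = [1.1375 5.3375; 5.3375 34.7375]
P' = Q + AᵀP(A−BK) = [6.1375 6.3375; 6.3375 34.9875]
tr(P') = 41.1250

-0.1500 3.4500


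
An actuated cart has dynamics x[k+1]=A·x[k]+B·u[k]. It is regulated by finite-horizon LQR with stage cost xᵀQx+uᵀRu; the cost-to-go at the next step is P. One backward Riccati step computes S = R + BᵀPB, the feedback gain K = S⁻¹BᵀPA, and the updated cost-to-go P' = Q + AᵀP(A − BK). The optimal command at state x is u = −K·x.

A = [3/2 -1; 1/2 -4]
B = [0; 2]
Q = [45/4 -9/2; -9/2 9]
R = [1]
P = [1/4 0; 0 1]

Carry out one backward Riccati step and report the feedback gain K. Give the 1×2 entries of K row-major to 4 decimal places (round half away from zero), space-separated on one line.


0.2000 -1.6000

BᵀP = [0.0000 2.0000]
S = R + BᵀPB = [1] + [4.0000] = [5.0000]
BᵀPA = [1.0000 -8.0000]
K = S⁻¹·BᵀPA = [0.2000 -1.6000]
A−BK = [1.5000 -1.0000; 0.1000 -0.8000]
AᵀP(A−BK) = [0.6125 -0.7750; -0.7750 3.4500]
P' = Q + AᵀP(A−BK) = [11.8625 -5.2750; -5.2750 12.4500]
tr(P') = 24.3125


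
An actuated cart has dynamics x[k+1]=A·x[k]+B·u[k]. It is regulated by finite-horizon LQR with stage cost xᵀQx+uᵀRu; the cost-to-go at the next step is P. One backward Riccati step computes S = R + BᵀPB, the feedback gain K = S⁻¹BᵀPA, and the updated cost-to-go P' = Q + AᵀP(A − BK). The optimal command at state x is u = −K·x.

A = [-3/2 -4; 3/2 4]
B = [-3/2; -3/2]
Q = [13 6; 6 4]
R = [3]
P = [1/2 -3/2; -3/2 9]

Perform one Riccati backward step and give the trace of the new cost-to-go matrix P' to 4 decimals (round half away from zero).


BᵀP = [1.5000 -11.2500]
S = R + BᵀPB = [3] + [14.6250] = [17.6250]
BᵀPA = [-19.1250 -51.0000]
K = S⁻¹·BᵀPA = [-1.0851 -2.8936]
A−BK = [-3.1277 -8.3404; -0.1277 -0.3404]
AᵀP(A−BK) = [7.3723 19.6596; 19.6596 52.4255]
P' = Q + AᵀP(A−BK) = [20.3723 25.6596; 25.6596 56.4255]
tr(P') = 76.7979

76.7979


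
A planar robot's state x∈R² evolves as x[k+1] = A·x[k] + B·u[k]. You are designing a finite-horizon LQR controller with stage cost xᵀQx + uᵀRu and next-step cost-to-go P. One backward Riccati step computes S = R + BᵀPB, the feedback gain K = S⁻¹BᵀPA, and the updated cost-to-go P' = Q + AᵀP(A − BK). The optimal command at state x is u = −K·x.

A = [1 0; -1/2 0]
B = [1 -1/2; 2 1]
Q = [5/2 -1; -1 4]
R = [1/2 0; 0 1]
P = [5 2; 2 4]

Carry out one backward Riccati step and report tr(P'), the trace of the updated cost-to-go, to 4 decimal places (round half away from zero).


BᵀP = [9.0000 10.0000; -0.5000 3.0000]
S = R + BᵀPB = [1/2 0; 0 1] + [29.0000 5.5000; 5.5000 3.2500] = [29.5000 5.5000; 5.5000 4.2500]
BᵀPA = [4.0000 0.0000; -2.0000 0.0000]
K = S⁻¹·BᵀPA = [0.2943 0.0000; -0.8515 0.0000]
A−BK = [0.2799 0.0000; -0.2372 0.0000]
AᵀP(A−BK) = [1.1196 0.0000; 0.0000 0.0000]
P' = Q + AᵀP(A−BK) = [3.6196 -1.0000; -1.0000 4.0000]
tr(P') = 7.6196

7.6196


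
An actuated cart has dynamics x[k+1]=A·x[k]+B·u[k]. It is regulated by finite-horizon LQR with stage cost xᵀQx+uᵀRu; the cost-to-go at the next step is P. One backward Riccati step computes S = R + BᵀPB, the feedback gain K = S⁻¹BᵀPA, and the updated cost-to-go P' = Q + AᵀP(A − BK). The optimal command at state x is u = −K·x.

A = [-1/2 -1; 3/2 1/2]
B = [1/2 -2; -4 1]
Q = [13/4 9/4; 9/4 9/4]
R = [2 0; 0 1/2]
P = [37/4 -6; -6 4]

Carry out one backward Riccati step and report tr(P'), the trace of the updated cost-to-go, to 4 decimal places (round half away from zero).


5.7447

BᵀP = [28.6250 -19.0000; -24.5000 16.0000]
S = R + BᵀPB = [2 0; 0 1/2] + [90.3125 -76.2500; -76.2500 65.0000] = [92.3125 -76.2500; -76.2500 65.5000]
BᵀPA = [-42.8125 -38.1250; 36.2500 32.5000]
K = S⁻¹·BᵀPA = [-0.1728 -0.0820; 0.3523 0.4007]
A−BK = [0.2910 -0.1576; 0.4566 -0.2288]
AᵀP(A−BK) = [0.1445 0.0881; 0.0881 0.1002]
P' = Q + AᵀP(A−BK) = [3.3945 2.3381; 2.3381 2.3502]
tr(P') = 5.7447


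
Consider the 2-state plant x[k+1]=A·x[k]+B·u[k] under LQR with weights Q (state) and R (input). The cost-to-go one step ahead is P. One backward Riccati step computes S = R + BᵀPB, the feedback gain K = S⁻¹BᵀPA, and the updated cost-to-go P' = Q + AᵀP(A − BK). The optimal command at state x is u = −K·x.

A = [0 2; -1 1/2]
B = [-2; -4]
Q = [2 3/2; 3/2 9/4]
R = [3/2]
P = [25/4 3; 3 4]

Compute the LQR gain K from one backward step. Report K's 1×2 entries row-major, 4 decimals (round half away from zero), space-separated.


BᵀP = [-24.5000 -22.0000]
S = R + BᵀPB = [3/2] + [137.0000] = [138.5000]
BᵀPA = [22.0000 -60.0000]
K = S⁻¹·BᵀPA = [0.1588 -0.4332]
A−BK = [0.3177 1.1336; -0.3646 -1.2329]
AᵀP(A−BK) = [0.5054 1.5307; 1.5307 6.0072]
P' = Q + AᵀP(A−BK) = [2.5054 3.0307; 3.0307 8.2572]
tr(P') = 10.7626

0.1588 -0.4332


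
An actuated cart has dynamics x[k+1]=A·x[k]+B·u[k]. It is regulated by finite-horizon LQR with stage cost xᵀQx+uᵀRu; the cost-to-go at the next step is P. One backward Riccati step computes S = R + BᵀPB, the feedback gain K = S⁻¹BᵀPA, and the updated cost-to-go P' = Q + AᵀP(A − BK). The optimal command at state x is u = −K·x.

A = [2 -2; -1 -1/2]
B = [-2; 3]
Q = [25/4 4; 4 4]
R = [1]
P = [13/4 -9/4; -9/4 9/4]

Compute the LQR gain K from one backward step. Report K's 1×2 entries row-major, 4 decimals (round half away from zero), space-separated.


-0.6163 0.3408

BᵀP = [-13.2500 11.2500]
S = R + BᵀPB = [1] + [60.2500] = [61.2500]
BᵀPA = [-37.7500 20.8750]
K = S⁻¹·BᵀPA = [-0.6163 0.3408]
A−BK = [0.7673 -1.3184; 0.8490 -1.5224]
AᵀP(A−BK) = [0.9837 -1.2592; -1.2592 1.9480]
P' = Q + AᵀP(A−BK) = [7.2337 2.7408; 2.7408 5.9480]
tr(P') = 13.1816


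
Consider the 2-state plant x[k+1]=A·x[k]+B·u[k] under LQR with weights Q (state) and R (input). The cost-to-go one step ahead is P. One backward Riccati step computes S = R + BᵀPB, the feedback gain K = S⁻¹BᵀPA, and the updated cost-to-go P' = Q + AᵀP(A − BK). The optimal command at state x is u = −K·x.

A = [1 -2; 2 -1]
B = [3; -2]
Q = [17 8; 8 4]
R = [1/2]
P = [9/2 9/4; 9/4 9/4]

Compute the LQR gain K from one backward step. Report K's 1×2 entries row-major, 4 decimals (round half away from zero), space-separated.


0.5870 -0.8804

BᵀP = [9.0000 2.2500]
S = R + BᵀPB = [1/2] + [22.5000] = [23.0000]
BᵀPA = [13.5000 -20.2500]
K = S⁻¹·BᵀPA = [0.5870 -0.8804]
A−BK = [-0.7609 0.6413; 3.1739 -2.7609]
AᵀP(A−BK) = [14.5761 -12.8641; -12.8641 11.4212]
P' = Q + AᵀP(A−BK) = [31.5761 -4.8641; -4.8641 15.4212]
tr(P') = 46.9973


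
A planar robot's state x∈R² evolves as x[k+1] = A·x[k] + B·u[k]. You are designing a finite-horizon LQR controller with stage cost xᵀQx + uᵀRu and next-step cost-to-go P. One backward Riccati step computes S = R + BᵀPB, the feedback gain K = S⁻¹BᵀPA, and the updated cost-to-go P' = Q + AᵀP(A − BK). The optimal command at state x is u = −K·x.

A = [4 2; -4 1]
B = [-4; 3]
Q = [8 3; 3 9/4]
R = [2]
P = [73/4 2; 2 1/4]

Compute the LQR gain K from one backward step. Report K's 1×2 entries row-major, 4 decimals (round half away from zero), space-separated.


-0.9627 -0.5690

BᵀP = [-67.0000 -7.2500]
S = R + BᵀPB = [2] + [246.2500] = [248.2500]
BᵀPA = [-239.0000 -141.2500]
K = S⁻¹·BᵀPA = [-0.9627 -0.5690]
A−BK = [0.1490 -0.2759; -1.1118 2.7069]
AᵀP(A−BK) = [1.9053 1.0131; 1.0131 0.8812]
P' = Q + AᵀP(A−BK) = [9.9053 4.0131; 4.0131 3.1312]
tr(P') = 13.0365


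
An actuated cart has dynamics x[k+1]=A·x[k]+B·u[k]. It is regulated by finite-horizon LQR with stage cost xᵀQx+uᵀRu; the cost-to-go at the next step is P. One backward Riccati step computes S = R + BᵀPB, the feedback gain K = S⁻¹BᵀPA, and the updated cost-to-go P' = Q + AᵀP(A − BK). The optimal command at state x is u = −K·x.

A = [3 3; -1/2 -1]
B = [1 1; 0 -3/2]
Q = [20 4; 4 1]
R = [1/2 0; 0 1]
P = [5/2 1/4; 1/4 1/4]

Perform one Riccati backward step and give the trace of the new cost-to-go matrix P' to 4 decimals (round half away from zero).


26.5663

BᵀP = [2.5000 0.2500; 2.1250 -0.1250]
S = R + BᵀPB = [1/2 0; 0 1] + [2.5000 2.1250; 2.1250 2.3125] = [3.0000 2.1250; 2.1250 3.3125]
BᵀPA = [7.3750 7.2500; 6.4375 6.5000]
K = S⁻¹·BᵀPA = [1.9827 1.8818; 0.6715 0.7550]
A−BK = [0.3458 0.3631; 0.5072 0.1326]
AᵀP(A−BK) = [2.8674 2.7608; 2.7608 2.6988]
P' = Q + AᵀP(A−BK) = [22.8674 6.7608; 6.7608 3.6988]
tr(P') = 26.5663


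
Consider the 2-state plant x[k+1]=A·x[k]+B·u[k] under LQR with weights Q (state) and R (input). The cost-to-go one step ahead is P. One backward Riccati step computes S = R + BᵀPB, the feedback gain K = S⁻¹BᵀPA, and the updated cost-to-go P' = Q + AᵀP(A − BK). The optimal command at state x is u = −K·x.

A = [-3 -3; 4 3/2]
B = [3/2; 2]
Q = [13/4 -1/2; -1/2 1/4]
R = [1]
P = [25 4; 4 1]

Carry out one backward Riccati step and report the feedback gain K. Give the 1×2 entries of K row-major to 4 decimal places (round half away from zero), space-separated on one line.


-1.2258 -1.4604

BᵀP = [45.5000 8.0000]
S = R + BᵀPB = [1] + [84.2500] = [85.2500]
BᵀPA = [-104.5000 -124.5000]
K = S⁻¹·BᵀPA = [-1.2258 -1.4604]
A−BK = [-1.1613 -0.8094; 6.4516 4.4208]
AᵀP(A−BK) = [16.9032 12.3871; 12.3871 9.4289]
P' = Q + AᵀP(A−BK) = [20.1532 11.8871; 11.8871 9.6789]
tr(P') = 29.8321


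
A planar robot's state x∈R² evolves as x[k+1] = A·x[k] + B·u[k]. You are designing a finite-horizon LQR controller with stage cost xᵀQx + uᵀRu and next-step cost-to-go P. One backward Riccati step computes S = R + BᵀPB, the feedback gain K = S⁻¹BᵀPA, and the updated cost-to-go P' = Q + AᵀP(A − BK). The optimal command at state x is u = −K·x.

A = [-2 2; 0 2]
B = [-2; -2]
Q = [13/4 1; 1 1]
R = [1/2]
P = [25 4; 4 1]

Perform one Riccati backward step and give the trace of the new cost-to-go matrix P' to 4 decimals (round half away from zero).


BᵀP = [-58.0000 -10.0000]
S = R + BᵀPB = [1/2] + [136.0000] = [136.5000]
BᵀPA = [116.0000 -136.0000]
K = S⁻¹·BᵀPA = [0.8498 -0.9963]
A−BK = [-0.3004 0.0073; 1.6996 0.0073]
AᵀP(A−BK) = [1.4212 -0.4249; -0.4249 0.4982]
P' = Q + AᵀP(A−BK) = [4.6712 0.5751; 0.5751 1.4982]
tr(P') = 6.1694

6.1694


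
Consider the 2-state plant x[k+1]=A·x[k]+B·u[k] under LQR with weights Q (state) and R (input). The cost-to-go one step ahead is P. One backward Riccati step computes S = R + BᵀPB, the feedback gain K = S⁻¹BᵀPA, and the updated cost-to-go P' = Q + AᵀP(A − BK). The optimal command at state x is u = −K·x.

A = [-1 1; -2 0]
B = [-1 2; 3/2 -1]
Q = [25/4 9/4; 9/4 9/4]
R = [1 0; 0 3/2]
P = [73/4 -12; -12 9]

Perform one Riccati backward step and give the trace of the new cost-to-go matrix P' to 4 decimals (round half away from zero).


BᵀP = [-36.2500 25.5000; 48.5000 -33.0000]
S = R + BᵀPB = [1 0; 0 3/2] + [74.5000 -98.0000; -98.0000 130.0000] = [75.5000 -98.0000; -98.0000 131.5000]
BᵀPA = [-14.7500 -36.2500; 17.5000 48.5000]
K = S⁻¹·BᵀPA = [-0.6928 -0.0428; -0.3832 0.3369]
A−BK = [-0.9264 0.2833; -1.3441 0.4011]
AᵀP(A−BK) = [2.7378 -0.7775; -0.7775 0.3577]
P' = Q + AᵀP(A−BK) = [8.9878 1.4725; 1.4725 2.6077]
tr(P') = 11.5954

11.5954
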